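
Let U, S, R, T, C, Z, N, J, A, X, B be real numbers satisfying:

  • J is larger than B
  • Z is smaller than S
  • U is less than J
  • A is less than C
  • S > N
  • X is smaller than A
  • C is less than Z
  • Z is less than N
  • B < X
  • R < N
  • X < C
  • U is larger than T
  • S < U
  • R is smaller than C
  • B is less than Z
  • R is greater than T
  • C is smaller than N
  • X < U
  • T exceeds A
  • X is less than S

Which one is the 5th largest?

Chaining the given pairs: B < X < A < T < R < C < Z < N < S < U < J.
The 5th largest is Z.

Z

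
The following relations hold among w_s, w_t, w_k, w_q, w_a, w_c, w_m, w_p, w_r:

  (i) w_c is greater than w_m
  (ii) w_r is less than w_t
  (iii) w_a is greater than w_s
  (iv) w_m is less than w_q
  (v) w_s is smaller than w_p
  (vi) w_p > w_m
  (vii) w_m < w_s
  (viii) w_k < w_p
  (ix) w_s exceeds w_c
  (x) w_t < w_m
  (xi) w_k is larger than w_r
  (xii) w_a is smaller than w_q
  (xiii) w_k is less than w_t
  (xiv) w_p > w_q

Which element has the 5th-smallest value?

Piecing the relations together gives one ordering: w_r < w_k < w_t < w_m < w_c < w_s < w_a < w_q < w_p.
The 5th smallest is w_c.

w_c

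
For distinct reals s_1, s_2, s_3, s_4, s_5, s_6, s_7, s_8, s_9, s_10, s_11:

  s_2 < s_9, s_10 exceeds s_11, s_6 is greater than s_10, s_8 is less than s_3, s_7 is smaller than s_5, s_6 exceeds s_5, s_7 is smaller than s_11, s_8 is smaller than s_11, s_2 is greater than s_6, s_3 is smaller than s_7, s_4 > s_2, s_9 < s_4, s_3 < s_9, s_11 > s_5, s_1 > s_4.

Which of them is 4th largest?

Chaining the given pairs: s_8 < s_3 < s_7 < s_5 < s_11 < s_10 < s_6 < s_2 < s_9 < s_4 < s_1.
The 4th largest is s_2.

s_2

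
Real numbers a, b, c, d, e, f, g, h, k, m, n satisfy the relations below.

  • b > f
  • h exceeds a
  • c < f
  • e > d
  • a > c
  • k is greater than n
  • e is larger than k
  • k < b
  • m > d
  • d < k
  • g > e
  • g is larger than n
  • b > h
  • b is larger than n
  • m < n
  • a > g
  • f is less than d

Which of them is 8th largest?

m

The consecutive relations fix a unique order: c < f < d < m < n < k < e < g < a < h < b.
The 8th largest is m.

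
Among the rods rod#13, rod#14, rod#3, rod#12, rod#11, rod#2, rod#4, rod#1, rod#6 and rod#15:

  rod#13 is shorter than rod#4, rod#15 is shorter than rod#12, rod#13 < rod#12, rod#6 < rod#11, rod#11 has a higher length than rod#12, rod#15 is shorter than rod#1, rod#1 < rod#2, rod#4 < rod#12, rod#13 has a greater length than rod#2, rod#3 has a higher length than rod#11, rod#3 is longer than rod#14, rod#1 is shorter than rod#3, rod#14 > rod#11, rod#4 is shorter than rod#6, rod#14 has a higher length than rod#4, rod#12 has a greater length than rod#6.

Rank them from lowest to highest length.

rod#15 < rod#1 < rod#2 < rod#13 < rod#4 < rod#6 < rod#12 < rod#11 < rod#14 < rod#3

The consecutive links are each given: rod#15 < rod#1; rod#1 < rod#2; rod#2 < rod#13; rod#13 < rod#4; rod#4 < rod#6; rod#6 < rod#12; rod#12 < rod#11; rod#11 < rod#14; rod#14 < rod#3.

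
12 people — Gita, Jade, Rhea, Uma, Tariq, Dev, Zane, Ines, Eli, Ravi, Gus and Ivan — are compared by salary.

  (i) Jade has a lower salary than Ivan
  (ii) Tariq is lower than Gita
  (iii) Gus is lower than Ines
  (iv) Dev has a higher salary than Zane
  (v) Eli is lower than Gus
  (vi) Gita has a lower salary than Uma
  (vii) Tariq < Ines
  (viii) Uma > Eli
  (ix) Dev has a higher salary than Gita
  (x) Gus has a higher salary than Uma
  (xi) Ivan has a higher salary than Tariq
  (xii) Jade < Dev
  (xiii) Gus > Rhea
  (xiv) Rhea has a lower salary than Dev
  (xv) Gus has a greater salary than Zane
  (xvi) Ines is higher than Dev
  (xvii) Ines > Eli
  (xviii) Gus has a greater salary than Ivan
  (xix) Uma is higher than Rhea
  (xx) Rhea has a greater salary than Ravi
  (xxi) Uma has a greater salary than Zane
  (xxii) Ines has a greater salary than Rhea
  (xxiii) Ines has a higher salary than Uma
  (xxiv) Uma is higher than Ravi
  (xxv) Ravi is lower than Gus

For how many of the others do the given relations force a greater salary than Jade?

The elements the relations force above Jade are Dev, Ivan, Gus, Ines — no chain reaches any other.
That is 4.

4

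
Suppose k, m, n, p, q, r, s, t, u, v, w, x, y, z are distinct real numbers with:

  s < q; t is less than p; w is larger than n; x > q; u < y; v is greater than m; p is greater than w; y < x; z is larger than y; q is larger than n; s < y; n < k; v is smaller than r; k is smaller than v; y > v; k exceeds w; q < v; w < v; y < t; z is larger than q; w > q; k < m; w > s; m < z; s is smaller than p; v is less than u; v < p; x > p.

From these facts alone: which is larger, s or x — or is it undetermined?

x

Following the relations from s: s < q < w < k < m < v < u < y < t < p < x.
So x is larger.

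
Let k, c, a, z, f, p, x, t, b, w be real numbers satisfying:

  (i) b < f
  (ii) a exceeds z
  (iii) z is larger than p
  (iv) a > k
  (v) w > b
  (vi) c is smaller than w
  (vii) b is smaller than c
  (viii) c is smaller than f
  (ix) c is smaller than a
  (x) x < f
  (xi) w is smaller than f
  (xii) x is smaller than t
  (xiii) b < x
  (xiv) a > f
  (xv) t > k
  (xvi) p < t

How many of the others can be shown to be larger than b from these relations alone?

6

The elements the relations force above b are x, c, t, w, f, a — no chain reaches any other.
That is 6.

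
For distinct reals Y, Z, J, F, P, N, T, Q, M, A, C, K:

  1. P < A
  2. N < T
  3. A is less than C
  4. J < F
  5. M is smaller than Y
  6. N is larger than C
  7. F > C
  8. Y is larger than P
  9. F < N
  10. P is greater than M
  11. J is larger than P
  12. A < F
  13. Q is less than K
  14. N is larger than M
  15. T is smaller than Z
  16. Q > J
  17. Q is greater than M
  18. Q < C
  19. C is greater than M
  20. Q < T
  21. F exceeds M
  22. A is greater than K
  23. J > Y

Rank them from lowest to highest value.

M < P < Y < J < Q < K < A < C < F < N < T < Z

Each adjacent pair is fixed by a given relation: M < P; P < Y; Y < J; J < Q; Q < K; K < A; A < C; C < F; F < N; N < T; T < Z. Chaining them end to end gives the full order.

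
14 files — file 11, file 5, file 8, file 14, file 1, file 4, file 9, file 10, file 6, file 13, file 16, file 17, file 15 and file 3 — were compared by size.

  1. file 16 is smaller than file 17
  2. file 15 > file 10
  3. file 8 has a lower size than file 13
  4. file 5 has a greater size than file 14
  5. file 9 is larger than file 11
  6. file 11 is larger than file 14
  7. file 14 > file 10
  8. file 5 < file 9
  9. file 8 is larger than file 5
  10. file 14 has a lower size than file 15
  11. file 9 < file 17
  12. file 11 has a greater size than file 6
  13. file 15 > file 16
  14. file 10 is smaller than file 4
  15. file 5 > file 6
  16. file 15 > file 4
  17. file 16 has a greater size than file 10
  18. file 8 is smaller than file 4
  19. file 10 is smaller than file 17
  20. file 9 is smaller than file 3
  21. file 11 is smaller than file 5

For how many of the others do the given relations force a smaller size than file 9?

5

Directly below file 9: file 11, file 5.
One step further: file 6, file 14 (4 so far).
One step further: file 10 (5 so far).
Nothing else is reachable below file 9; 5 in all.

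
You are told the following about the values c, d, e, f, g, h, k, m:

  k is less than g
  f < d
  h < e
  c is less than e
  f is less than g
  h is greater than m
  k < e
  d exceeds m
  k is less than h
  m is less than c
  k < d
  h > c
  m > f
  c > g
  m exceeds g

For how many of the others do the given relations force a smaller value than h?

From h the given relations immediately reach k, m, c.
From those, f, g — 5 in total.
Nothing else is reachable below h; 5 in all.

5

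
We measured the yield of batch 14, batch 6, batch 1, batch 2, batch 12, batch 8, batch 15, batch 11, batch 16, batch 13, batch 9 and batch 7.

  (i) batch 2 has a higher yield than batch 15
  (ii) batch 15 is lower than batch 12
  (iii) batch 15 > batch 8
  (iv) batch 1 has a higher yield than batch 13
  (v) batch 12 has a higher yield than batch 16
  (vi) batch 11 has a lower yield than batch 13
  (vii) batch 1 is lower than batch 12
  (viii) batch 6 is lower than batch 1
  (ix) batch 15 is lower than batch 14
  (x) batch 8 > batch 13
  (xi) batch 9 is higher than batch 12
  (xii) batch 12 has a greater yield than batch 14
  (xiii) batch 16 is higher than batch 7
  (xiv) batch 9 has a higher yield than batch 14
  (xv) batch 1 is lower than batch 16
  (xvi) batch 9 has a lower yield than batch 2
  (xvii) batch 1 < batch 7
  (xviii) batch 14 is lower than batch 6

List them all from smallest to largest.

The consecutive links are each given: batch 11 < batch 13; batch 13 < batch 8; batch 8 < batch 15; batch 15 < batch 14; batch 14 < batch 6; batch 6 < batch 1; batch 1 < batch 7; batch 7 < batch 16; batch 16 < batch 12; batch 12 < batch 9; batch 9 < batch 2.

batch 11 < batch 13 < batch 8 < batch 15 < batch 14 < batch 6 < batch 1 < batch 7 < batch 16 < batch 12 < batch 9 < batch 2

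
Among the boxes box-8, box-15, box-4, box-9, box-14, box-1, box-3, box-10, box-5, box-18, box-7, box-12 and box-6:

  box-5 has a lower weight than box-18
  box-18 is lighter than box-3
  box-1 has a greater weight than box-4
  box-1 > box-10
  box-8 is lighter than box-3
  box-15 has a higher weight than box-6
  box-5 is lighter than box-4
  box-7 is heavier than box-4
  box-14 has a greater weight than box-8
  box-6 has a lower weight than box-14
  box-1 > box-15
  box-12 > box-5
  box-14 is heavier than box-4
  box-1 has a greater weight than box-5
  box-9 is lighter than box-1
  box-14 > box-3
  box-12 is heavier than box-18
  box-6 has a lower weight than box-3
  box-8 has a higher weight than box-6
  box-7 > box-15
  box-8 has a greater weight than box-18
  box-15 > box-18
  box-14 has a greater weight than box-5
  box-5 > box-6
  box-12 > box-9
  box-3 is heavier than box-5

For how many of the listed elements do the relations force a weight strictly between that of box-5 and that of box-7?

3

Chaining upward from box-5 reaches: box-18, box-4, box-15, box-1, box-8, box-12, box-3, box-14.
Chaining downward from box-7 reaches: box-6, box-18, box-4, box-15.
Strictly between box-5 and box-7 are those in both lists: box-18, box-4, box-15 — 3 elements.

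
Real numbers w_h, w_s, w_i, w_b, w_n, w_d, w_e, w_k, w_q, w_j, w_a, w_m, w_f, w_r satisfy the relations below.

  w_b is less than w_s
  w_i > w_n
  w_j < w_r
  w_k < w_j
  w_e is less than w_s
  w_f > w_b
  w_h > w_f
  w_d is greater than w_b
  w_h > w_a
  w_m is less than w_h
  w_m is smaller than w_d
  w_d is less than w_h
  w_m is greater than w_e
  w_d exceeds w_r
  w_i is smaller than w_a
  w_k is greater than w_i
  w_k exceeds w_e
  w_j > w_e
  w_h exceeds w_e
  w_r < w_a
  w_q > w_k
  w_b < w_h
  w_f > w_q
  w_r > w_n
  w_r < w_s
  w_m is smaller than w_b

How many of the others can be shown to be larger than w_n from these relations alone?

Directly above w_n: w_i, w_r.
One step further: w_k, w_s, w_a, w_d (6 so far).
One step further: w_q, w_j, w_h (9 so far).
One step further: w_f (10 so far).
Nothing else is reachable above w_n; 10 in all.

10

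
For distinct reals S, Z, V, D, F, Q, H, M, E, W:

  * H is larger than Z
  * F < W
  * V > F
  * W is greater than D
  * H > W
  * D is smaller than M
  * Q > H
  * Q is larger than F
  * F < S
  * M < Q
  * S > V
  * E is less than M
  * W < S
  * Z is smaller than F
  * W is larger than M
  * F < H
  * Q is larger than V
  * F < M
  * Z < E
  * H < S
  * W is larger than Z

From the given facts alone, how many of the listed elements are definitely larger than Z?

The elements the relations force above Z are E, F, M, W, H, V, Q, S — no chain reaches any other.
That is 8.

8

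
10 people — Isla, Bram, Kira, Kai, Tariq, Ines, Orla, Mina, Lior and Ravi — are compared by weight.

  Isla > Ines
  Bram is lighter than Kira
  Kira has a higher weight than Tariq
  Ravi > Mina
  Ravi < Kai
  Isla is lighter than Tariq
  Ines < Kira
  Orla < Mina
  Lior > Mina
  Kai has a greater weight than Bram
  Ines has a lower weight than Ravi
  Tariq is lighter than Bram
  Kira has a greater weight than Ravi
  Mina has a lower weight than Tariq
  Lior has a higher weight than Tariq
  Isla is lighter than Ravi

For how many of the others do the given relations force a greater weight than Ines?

From Ines the given relations immediately reach Isla, Ravi, Kira.
From those, Tariq, Kai — 5 in total.
From those, Lior, Bram — 7 in total.
Nothing else is reachable above Ines; 7 in all.

7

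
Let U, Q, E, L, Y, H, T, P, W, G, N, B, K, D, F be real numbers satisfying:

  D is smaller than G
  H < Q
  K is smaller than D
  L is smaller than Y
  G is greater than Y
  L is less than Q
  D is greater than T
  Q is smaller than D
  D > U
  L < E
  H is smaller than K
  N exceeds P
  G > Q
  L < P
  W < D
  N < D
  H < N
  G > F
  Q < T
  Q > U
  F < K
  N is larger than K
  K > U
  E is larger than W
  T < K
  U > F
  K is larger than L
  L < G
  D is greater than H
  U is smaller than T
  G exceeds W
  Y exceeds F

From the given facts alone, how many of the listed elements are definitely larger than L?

9

From L the given relations immediately reach Y, Q, E, P, K, G.
From those, T, N, D — 9 in total.
Nothing else is reachable above L; 9 in all.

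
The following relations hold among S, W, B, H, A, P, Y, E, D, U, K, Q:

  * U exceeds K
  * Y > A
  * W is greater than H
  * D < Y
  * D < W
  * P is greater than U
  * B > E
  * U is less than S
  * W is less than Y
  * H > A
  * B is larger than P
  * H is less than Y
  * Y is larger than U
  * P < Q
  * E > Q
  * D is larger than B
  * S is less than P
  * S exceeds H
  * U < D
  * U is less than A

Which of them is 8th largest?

S

Piecing the relations together gives one ordering: K < U < A < H < S < P < Q < E < B < D < W < Y.
The 8th largest is S.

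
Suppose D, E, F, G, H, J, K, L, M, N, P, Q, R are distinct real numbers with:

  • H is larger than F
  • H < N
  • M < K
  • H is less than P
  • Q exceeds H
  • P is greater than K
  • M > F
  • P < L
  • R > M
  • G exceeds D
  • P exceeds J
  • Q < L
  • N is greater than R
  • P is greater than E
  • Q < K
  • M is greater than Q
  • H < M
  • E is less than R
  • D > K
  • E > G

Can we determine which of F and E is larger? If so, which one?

Link the given pairs in sequence: F < H; H < Q; Q < M; M < K; K < D; D < G; G < E.
Chaining these gives F < H < Q < M < K < D < G < E.
So E is larger.

E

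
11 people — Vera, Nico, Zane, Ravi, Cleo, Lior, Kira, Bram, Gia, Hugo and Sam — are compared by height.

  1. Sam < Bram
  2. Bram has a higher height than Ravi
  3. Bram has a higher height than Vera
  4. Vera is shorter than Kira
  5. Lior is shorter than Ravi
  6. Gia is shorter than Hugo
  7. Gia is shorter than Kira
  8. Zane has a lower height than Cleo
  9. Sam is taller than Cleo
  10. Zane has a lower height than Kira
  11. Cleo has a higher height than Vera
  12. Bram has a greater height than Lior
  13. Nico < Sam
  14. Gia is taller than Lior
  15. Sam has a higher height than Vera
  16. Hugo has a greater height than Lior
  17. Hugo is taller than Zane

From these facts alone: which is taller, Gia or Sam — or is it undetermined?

Following every chain through Gia: above Gia we get Kira, Hugo; below Gia we get Lior.
Sam is not reached, and no chain runs the other way from Sam to Gia.
So the given relations leave the order of Gia and Sam undetermined.

undetermined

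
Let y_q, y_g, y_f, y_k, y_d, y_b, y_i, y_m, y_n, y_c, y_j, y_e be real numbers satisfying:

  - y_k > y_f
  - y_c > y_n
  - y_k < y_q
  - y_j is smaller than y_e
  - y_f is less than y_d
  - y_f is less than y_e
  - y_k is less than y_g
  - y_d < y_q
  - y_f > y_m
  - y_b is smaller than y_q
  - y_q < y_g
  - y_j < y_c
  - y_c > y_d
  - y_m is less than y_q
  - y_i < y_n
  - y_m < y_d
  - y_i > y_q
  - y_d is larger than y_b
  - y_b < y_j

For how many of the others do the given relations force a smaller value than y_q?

The elements the relations force below y_q are y_m, y_f, y_b, y_d, y_k — no chain reaches any other.
That is 5.

5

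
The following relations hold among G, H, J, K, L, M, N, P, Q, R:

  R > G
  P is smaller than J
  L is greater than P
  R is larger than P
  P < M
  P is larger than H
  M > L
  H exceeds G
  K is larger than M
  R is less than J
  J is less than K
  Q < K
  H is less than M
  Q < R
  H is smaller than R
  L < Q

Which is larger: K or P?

K

P < L < Q < R < J < K, by transitivity through L, Q, R, J.
So P < K; K is the larger of the two.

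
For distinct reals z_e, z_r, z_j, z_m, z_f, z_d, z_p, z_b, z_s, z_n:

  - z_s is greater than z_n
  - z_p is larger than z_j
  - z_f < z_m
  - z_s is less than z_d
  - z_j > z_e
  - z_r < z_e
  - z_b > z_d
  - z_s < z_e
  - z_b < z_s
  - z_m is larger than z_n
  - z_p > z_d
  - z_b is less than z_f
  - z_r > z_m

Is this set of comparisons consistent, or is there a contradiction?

inconsistent

Chaining the given relations yields z_s < z_d < z_b, so z_s < z_b. But one relation states z_b < z_s. These cannot both hold.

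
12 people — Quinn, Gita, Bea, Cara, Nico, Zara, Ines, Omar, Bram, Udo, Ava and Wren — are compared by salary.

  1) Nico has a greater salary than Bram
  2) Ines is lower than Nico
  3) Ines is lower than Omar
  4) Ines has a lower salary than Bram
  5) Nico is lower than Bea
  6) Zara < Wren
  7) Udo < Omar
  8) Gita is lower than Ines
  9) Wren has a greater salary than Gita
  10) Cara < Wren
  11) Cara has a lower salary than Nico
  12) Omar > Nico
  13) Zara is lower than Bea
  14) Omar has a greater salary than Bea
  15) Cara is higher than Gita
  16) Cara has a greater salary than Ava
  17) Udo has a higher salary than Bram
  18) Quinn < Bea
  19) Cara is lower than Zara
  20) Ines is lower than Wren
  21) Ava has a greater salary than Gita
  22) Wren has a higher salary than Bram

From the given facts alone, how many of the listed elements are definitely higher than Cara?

From Cara the given relations immediately reach Nico, Zara, Wren.
From those, Bea, Omar — 5 in total.
Nothing else is reachable above Cara; 5 in all.

5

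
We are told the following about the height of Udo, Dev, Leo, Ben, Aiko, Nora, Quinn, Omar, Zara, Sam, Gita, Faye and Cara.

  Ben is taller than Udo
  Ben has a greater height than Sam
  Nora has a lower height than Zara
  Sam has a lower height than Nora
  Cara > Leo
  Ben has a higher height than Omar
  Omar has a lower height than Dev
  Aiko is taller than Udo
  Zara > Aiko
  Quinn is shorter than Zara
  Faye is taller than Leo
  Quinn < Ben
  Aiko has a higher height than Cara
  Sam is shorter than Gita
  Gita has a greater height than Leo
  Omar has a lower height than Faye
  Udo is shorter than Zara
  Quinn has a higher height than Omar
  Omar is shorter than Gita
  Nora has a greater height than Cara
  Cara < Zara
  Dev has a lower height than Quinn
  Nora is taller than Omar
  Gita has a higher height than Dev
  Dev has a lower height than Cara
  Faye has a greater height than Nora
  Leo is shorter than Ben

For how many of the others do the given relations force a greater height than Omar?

9

Directly above Omar: Dev, Quinn, Gita, Ben, Nora, Faye.
One step further: Cara, Zara (8 so far).
One step further: Aiko (9 so far).
No other element is forced above Omar by the given relations, so the count is 9.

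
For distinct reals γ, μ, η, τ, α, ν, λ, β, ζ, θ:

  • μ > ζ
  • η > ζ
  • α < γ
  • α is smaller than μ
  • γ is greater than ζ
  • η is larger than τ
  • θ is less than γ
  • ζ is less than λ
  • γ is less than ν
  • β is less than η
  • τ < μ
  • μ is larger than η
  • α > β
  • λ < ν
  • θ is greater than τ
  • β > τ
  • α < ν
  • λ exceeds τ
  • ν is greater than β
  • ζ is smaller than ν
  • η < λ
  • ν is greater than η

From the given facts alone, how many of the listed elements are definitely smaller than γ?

The elements the relations force below γ are ζ, τ, β, α, θ — no chain reaches any other.
That is 5.

5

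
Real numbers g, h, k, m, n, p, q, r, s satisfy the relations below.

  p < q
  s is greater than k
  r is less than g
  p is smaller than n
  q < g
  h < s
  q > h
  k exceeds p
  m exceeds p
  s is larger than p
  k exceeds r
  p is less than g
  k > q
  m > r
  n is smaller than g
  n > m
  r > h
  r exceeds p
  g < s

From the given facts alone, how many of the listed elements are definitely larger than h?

7

Directly above h: r, q, s.
One step further: m, g, k (6 so far).
One step further: n (7 so far).
No other element is forced above h by the given relations, so the count is 7.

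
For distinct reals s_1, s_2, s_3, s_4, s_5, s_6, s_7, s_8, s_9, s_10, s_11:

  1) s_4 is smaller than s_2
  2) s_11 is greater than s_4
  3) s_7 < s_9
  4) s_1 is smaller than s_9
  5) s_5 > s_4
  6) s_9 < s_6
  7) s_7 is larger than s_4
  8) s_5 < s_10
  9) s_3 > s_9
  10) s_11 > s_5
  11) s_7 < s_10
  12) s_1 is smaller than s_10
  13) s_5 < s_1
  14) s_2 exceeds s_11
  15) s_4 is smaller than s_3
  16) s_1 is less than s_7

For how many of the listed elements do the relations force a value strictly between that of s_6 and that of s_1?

Chaining upward from s_1 reaches: s_7, s_10, s_9, s_3.
Chaining downward from s_6 reaches: s_4, s_5, s_7, s_9.
Strictly between s_1 and s_6 are those in both lists: s_7, s_9 — 2 elements.

2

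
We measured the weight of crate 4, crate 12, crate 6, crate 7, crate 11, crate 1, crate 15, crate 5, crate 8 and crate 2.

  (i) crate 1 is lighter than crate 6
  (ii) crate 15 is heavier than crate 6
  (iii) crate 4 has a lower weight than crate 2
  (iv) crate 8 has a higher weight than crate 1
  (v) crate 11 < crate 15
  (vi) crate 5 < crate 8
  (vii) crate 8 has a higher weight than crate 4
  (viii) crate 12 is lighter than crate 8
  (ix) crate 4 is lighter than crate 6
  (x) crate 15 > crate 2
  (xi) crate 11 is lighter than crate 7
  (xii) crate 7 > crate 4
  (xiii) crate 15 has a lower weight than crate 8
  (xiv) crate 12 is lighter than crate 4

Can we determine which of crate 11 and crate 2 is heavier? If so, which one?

Following every chain through crate 11: above crate 11 we get crate 15, crate 7, crate 8.
crate 2 is not reached, and no chain runs the other way from crate 2 to crate 11.
So the given relations leave the order of crate 11 and crate 2 undetermined.

undetermined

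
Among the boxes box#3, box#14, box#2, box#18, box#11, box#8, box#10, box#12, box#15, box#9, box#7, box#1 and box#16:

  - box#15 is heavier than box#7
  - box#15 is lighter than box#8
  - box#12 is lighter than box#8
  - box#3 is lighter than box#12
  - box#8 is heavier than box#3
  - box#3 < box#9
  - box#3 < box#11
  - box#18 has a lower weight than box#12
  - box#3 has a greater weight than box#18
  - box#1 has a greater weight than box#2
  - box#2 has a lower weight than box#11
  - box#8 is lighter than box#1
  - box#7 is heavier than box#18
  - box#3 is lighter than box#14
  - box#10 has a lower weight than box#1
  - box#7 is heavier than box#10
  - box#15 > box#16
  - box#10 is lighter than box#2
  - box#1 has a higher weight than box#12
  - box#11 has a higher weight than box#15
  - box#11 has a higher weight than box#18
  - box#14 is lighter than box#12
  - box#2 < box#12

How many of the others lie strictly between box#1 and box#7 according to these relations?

2

Chaining upward from box#7 reaches: box#15, box#8, box#11.
Chaining downward from box#1 reaches: box#18, box#10, box#3, box#14, box#16, box#2, box#15, box#12, box#8.
Strictly between box#7 and box#1 are those in both lists: box#15, box#8 — 2 elements.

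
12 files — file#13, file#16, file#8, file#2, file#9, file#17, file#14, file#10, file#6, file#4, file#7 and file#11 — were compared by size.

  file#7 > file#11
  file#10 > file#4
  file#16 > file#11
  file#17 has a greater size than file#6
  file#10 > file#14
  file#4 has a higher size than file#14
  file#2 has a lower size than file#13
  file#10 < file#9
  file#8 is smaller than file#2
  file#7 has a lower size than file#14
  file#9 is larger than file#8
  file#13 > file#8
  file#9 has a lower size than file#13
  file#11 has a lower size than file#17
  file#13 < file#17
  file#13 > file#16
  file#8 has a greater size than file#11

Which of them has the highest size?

file#17

file#11 is not greatest since file#11 < file#8; file#8 is not greatest since file#8 < file#2; file#7 is not greatest since file#7 < file#14; file#14 is not greatest since file#14 < file#4; file#4 is not greatest since file#4 < file#10; file#2 is not greatest since file#2 < file#13; file#10 is not greatest since file#10 < file#9; file#16 is not greatest since file#16 < file#13; file#6 is not greatest since file#6 < file#17; file#9 is not greatest since file#9 < file#13; file#13 is not greatest since file#13 < file#17.
Only file#17 has nothing above it, so file#17 is the highest size.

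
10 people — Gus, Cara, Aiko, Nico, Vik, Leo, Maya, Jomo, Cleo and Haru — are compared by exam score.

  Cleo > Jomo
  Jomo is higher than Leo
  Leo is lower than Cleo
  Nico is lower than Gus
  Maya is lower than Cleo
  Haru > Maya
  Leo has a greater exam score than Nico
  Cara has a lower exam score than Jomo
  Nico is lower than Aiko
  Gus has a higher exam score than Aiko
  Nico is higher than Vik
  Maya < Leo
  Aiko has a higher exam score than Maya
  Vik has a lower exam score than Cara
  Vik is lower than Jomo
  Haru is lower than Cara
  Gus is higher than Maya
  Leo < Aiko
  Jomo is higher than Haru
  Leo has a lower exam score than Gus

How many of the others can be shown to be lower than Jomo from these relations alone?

Directly below Jomo: Vik, Leo, Haru, Cara.
One step further: Nico, Maya (6 so far).
No other element is forced below Jomo by the given relations, so the count is 6.

6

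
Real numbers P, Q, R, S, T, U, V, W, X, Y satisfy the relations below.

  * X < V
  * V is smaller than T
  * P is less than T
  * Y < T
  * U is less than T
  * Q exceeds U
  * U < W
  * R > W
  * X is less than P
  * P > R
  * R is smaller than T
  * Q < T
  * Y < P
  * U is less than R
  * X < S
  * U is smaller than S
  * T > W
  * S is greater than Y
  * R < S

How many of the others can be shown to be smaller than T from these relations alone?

From T the given relations immediately reach U, W, Y, R, V, Q, P.
From those, X — 8 in total.
Nothing else is reachable below T; 8 in all.

8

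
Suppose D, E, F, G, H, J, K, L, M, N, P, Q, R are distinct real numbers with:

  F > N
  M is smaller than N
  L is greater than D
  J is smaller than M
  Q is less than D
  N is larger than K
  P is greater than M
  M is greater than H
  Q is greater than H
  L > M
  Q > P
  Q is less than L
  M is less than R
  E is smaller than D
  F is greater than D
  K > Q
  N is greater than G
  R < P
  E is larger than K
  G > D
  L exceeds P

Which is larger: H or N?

H < M and M < R give H < R.
With R < P: H < M < R < P.
With P < Q: H < M < R < P < Q.
Then Q < K extends the chain to K.
With K < E: H < M < R < P < Q < K < E.
With E < D: H < M < R < P < Q < K < E < D.
Then D < G extends the chain to G.
Then G < N extends the chain to N.
So H < N; N is the larger of the two.

N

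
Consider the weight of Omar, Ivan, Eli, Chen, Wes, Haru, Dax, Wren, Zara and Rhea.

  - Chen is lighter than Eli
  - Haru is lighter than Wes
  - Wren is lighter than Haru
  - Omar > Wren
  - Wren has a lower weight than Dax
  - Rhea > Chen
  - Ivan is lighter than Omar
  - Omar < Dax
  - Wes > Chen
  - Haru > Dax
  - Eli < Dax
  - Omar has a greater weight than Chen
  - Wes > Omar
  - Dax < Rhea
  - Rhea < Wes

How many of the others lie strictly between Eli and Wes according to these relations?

3

The relations place Eli below Wes. An element lies strictly between them when it is forced above Eli and also forced below Wes.
Above Eli: {Dax, Haru, Rhea}. Below Wes: {Ivan, Chen, Wren, Omar, Dax, Haru, Rhea}.
Intersection: {Dax, Haru, Rhea} — 3.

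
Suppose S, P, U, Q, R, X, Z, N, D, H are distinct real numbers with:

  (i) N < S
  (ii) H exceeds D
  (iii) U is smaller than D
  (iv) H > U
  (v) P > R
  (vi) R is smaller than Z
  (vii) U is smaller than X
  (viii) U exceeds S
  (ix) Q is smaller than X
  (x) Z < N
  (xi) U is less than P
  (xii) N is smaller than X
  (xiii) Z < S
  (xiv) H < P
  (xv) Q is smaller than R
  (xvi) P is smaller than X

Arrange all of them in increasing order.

Each adjacent pair is fixed by a given relation: Q < R; R < Z; Z < N; N < S; S < U; U < D; D < H; H < P; P < X. Chaining them end to end gives the full order.

Q < R < Z < N < S < U < D < H < P < X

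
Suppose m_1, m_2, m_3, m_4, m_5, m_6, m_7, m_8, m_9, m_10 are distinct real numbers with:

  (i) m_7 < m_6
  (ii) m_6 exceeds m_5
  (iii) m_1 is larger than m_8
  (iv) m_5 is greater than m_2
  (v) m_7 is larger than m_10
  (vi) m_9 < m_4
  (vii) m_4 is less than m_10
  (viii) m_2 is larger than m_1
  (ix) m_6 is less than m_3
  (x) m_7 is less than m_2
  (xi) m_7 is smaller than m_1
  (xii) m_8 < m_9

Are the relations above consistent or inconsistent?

Every relation is compatible with m_8 < m_9 < m_4 < m_10 < m_7 < m_1 < m_2 < m_5 < m_6 < m_3; the set is consistent.

consistent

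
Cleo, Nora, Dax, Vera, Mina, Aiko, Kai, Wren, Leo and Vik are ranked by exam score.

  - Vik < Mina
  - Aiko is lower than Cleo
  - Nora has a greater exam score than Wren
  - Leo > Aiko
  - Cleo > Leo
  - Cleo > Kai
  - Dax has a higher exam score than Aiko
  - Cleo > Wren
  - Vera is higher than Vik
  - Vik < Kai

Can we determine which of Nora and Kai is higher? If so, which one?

Following every chain through Nora: below Nora we get Wren.
Kai is not reached, and no chain runs the other way from Kai to Nora.
So the given relations leave the order of Nora and Kai undetermined.

undetermined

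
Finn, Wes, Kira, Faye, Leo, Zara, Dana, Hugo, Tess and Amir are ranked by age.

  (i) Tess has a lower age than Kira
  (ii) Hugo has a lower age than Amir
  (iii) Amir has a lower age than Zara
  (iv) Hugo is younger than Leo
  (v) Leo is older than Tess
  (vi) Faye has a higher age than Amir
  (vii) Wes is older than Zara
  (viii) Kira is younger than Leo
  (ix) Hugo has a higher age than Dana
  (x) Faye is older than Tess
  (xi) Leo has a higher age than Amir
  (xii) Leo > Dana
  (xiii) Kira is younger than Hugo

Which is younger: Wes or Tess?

Tess

Tess < Kira < Hugo < Amir < Zara < Wes, by transitivity through Kira, Hugo, Amir, Zara.
So Tess < Wes; Tess is the younger of the two.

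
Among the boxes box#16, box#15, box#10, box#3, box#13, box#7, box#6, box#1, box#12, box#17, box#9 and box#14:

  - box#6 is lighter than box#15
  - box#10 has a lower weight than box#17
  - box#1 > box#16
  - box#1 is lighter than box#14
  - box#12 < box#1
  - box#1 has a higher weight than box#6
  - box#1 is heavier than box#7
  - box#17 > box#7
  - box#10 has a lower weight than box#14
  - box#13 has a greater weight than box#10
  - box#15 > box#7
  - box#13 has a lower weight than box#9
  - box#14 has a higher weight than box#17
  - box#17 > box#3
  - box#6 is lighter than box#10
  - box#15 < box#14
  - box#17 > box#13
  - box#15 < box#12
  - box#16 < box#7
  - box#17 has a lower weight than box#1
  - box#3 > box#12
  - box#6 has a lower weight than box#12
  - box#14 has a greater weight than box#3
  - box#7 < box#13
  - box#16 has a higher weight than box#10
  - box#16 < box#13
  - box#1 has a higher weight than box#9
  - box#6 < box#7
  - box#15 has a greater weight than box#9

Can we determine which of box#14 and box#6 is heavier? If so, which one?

box#14

Chaining the given relations: box#6 < box#10 < box#16 < box#7 < box#13 < box#9 < box#15 < box#12 < box#3 < box#17 < box#1 < box#14.
So box#14 is heavier.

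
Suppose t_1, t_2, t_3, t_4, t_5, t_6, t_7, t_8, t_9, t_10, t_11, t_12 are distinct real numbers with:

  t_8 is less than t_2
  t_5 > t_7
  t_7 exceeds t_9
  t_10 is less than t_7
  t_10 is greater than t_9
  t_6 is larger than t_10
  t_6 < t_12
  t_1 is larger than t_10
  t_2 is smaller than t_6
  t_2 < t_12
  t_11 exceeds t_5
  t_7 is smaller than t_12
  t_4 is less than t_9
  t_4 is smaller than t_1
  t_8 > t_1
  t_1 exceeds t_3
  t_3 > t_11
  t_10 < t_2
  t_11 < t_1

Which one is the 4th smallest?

t_7

The consecutive relations fix a unique order: t_4 < t_9 < t_10 < t_7 < t_5 < t_11 < t_3 < t_1 < t_8 < t_2 < t_6 < t_12.
Counting 4 from the smallest end gives t_7.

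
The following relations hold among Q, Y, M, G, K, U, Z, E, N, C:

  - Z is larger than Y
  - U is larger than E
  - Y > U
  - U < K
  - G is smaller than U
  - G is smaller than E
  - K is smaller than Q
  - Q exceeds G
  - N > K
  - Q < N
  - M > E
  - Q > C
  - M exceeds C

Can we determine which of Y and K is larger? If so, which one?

Following every chain through Y: above Y we get Z; below Y we get G, E, U.
K is not reached, and no chain runs the other way from K to Y.
So the given relations leave the order of Y and K undetermined.

undetermined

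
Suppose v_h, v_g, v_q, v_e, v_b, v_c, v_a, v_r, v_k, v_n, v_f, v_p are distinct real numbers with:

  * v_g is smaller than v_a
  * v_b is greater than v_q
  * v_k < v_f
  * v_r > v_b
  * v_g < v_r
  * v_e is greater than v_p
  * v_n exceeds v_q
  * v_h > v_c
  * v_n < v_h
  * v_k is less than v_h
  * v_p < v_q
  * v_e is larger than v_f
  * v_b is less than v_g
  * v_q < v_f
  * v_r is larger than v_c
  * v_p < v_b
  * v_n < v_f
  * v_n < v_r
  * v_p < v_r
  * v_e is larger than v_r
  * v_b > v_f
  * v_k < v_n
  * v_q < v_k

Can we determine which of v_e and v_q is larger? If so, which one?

v_q < v_k and v_k < v_f give v_q < v_f.
Then v_f < v_b extends the chain to v_b.
With v_b < v_r: v_q < v_k < v_f < v_b < v_r.
Then v_r < v_e extends the chain to v_e.
So v_e is larger.

v_e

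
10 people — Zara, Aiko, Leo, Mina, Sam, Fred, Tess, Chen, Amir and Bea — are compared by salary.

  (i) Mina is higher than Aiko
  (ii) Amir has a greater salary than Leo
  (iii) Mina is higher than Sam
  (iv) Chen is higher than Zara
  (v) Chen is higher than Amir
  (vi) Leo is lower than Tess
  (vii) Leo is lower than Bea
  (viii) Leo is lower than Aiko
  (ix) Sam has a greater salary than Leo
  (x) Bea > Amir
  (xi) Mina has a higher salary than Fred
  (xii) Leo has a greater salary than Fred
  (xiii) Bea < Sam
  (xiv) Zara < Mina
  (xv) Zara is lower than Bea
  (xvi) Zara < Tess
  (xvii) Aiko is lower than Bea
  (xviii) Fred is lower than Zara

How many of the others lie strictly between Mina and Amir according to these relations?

2

Chaining upward from Amir reaches: Chen, Bea, Sam.
Chaining downward from Mina reaches: Fred, Zara, Leo, Aiko, Bea, Sam.
Strictly between Amir and Mina are those in both lists: Bea, Sam — 2 elements.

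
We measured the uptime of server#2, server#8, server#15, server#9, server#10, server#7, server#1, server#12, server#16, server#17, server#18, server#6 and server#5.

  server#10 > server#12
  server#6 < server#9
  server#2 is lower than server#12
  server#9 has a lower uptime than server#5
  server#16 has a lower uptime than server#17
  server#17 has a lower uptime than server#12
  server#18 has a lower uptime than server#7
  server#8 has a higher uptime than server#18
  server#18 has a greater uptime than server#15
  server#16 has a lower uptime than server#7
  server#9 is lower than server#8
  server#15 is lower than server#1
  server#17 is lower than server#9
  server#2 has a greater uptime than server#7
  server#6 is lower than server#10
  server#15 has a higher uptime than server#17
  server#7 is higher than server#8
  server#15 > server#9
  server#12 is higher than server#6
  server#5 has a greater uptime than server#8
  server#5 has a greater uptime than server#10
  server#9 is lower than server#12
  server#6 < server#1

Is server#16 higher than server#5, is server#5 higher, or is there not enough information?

server#5

server#16 < server#17 and server#17 < server#9 give server#16 < server#9.
With server#9 < server#15: server#16 < server#17 < server#9 < server#15.
Then server#15 < server#18 extends the chain to server#18.
Then server#18 < server#8 extends the chain to server#8.
With server#8 < server#7: server#16 < server#17 < server#9 < server#15 < server#18 < server#8 < server#7.
With server#7 < server#2: server#16 < server#17 < server#9 < server#15 < server#18 < server#8 < server#7 < server#2.
With server#2 < server#12: server#16 < server#17 < server#9 < server#15 < server#18 < server#8 < server#7 < server#2 < server#12.
Then server#12 < server#10 extends the chain to server#10.
With server#10 < server#5: server#16 < server#17 < server#9 < server#15 < server#18 < server#8 < server#7 < server#2 < server#12 < server#10 < server#5.
So server#5 is higher.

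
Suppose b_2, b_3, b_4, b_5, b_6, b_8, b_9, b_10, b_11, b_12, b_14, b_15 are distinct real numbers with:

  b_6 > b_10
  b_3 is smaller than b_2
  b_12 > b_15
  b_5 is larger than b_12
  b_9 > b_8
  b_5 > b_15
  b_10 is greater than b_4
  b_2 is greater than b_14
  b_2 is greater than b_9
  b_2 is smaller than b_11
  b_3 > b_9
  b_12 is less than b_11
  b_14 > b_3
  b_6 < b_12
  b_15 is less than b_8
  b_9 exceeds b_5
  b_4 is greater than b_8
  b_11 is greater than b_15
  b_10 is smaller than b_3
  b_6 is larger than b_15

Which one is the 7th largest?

b_12

Piecing the relations together gives one ordering: b_15 < b_8 < b_4 < b_10 < b_6 < b_12 < b_5 < b_9 < b_3 < b_14 < b_2 < b_11.
Counting 7 from the largest end gives b_12.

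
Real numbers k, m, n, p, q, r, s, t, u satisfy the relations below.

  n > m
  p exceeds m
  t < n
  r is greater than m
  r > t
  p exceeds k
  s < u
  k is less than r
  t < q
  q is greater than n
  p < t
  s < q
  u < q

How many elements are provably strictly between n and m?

Chaining upward from m reaches: p, t, r, q.
Chaining downward from n reaches: k, p, t.
Strictly between m and n are those in both lists: p, t — 2 elements.

2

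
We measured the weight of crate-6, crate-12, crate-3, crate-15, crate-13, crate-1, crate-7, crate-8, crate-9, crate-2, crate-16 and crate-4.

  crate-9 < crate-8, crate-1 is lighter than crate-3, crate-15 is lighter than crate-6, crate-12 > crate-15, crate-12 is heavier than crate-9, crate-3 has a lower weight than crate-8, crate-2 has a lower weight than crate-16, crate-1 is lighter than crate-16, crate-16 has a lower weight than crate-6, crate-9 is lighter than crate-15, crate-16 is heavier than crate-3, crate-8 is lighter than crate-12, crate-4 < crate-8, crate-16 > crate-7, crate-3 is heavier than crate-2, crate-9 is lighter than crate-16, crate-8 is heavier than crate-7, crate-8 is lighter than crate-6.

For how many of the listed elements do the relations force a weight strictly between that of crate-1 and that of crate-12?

Chaining upward from crate-1 reaches: crate-3, crate-16, crate-8, crate-6.
Chaining downward from crate-12 reaches: crate-7, crate-2, crate-4, crate-9, crate-3, crate-8, crate-15.
Strictly between crate-1 and crate-12 are those in both lists: crate-3, crate-8 — 2 elements.

2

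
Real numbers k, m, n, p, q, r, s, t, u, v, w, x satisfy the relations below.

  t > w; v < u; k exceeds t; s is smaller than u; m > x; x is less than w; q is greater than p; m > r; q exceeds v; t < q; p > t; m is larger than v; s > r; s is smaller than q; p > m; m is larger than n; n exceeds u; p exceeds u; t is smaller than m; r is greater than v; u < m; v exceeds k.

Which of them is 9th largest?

k

Piecing the relations together gives one ordering: x < w < t < k < v < r < s < u < n < m < p < q.
The 9th largest is k.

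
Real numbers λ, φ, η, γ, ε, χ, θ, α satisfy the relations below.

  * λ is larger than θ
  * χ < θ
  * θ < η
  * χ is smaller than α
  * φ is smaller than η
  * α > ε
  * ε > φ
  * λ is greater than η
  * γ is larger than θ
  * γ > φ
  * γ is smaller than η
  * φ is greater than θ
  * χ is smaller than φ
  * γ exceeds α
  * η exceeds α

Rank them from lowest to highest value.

χ < θ < φ < ε < α < γ < η < λ

Each adjacent pair is fixed by a given relation: χ < θ; θ < φ; φ < ε; ε < α; α < γ; γ < η; η < λ. Chaining them end to end gives the full order.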